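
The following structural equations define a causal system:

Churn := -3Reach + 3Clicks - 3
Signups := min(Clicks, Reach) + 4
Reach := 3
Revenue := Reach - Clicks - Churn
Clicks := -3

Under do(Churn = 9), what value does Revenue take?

-3

Intervening sets Churn = 9 and removes its equation (Churn := -3Reach + 3Clicks - 3).
Revenue = Reach - Clicks - Churn  [with Reach=3, Clicks=-3, Churn=9]  = -3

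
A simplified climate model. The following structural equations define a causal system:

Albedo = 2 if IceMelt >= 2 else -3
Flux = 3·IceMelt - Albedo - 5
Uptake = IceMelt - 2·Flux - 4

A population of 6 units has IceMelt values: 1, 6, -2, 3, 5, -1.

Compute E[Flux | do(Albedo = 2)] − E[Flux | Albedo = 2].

Every unit gets Albedo=2 under the intervention. Flux values become -4, 11, -13, 2, 8, -10; E[Flux|do(Albedo=2)] = -1.
E[Flux|Albedo=2] averages over only the 3 units with Albedo=2 (IceMelt = 6, 3, 5): Flux = 11, 2, 8, mean 7.
Difference = -1 − 7 = -8.

-8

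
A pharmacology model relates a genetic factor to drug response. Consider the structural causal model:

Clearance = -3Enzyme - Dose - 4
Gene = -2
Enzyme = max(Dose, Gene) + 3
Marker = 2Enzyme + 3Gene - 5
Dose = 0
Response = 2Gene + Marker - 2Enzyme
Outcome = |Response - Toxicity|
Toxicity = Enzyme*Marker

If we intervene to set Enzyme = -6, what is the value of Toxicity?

138

The intervention breaks the incoming arrows to Enzyme: Enzyme = max(Dose, Gene) + 3 no longer applies, and Enzyme = -6.
Marker = 2Enzyme + 3Gene - 5  [with Enzyme=-6, Gene=-2]  = -23
Toxicity = Enzyme*Marker  [with Enzyme=-6, Marker=-23]  = 138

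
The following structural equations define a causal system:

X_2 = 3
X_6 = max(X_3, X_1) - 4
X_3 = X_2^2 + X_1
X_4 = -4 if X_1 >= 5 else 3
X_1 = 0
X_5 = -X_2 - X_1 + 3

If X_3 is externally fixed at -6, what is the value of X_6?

The intervention breaks the incoming arrows to X_3: X_3 = X_2^2 + X_1 no longer applies, and X_3 = -6.
X_6 = max(X_3, X_1) - 4  [with X_3=-6, X_1=0]  = -4

-4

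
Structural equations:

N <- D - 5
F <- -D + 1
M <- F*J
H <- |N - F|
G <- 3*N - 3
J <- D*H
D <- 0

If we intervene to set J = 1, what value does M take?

The intervention breaks the incoming arrows to J: J <- D*H no longer applies, and J = 1.
F = -D + 1  [with D=0]  = 1
M = F*J  [with F=1, J=1]  = 1

1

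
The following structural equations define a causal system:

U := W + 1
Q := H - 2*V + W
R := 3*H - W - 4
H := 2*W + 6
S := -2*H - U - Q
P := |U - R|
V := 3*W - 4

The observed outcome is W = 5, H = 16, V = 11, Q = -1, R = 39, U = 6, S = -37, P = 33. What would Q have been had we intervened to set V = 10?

The intervention breaks the incoming arrows to V: V := 3*W - 4 no longer applies, and V = 10.
H = 2*W + 6  [with W=5]  = 16
Q = H - 2*V + W  [with H=16, V=10, W=5]  = 1

1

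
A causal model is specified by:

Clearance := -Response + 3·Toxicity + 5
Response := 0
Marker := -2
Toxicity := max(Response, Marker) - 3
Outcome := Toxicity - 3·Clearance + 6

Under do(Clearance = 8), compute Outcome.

-21

Intervening sets Clearance = 8 and removes its equation (Clearance := -Response + 3·Toxicity + 5).
Toxicity = max(Response, Marker) - 3  [with Response=0, Marker=-2]  = -3
Outcome = Toxicity - 3·Clearance + 6  [with Toxicity=-3, Clearance=8]  = -21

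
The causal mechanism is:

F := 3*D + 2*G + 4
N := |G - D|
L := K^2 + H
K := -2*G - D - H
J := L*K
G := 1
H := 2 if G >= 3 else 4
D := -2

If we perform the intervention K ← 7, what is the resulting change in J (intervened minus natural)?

Under do(K=7), the mechanism K := -2*G - D - H is discarded; K is fixed at 7.
H = 2 if G >= 3 else 4  [with G=1]  = 4
L = K^2 + H  [with K=7, H=4]  = 53
J = L*K  [with L=53, K=7]  = 371
Without intervention: H = 2 if G >= 3 else 4  [with G=1]  = 4; K = -2*G - D - H  [with G=1, D=-2, H=4]  = -4; L = K^2 + H  [with K=-4, H=4]  = 20; J = L*K  [with L=20, K=-4]  = -80.
Change = 371 − (-80) = 451.

451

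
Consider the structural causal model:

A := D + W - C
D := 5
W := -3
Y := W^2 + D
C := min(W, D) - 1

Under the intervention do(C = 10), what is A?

Intervening sets C = 10 and removes its equation (C := min(W, D) - 1).
A = D + W - C  [with D=5, W=-3, C=10]  = -8

-8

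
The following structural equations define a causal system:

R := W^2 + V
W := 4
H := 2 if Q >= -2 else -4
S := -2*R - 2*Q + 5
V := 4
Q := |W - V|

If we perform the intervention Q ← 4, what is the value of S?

Intervening sets Q = 4 and removes its equation (Q := |W - V|).
R = W^2 + V  [with W=4, V=4]  = 20
S = -2*R - 2*Q + 5  [with R=20, Q=4]  = -43

-43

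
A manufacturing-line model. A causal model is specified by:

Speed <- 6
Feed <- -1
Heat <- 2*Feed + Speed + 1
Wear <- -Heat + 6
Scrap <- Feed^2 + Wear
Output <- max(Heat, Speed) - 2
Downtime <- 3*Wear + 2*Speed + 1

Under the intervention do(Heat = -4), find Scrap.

do(Heat=-4) replaces the equation Heat <- 2*Feed + Speed + 1 with the constant Heat = -4.
Wear = -Heat + 6  [with Heat=-4]  = 10
Scrap = Feed^2 + Wear  [with Feed=-1, Wear=10]  = 11

11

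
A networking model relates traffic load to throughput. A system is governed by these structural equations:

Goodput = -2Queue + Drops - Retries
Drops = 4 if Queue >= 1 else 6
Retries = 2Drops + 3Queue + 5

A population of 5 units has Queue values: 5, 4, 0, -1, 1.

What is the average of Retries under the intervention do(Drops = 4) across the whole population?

do(Drops=4) breaks Drops's dependence on Queue. With Drops=4 fixed, Retries across the units is 28, 25, 13, 10, 16, mean 18.4.

18.4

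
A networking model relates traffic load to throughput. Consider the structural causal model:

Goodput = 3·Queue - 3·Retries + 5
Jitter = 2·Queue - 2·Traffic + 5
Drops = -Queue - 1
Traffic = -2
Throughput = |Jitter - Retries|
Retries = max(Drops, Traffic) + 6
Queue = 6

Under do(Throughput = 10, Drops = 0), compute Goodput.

5

Under do(Throughput = 10, Drops = 0), each intervened variable's structural equation is replaced by its fixed value.
Retries = max(Drops, Traffic) + 6  [with Drops=0, Traffic=-2]  = 6
Goodput = 3·Queue - 3·Retries + 5  [with Queue=6, Retries=6]  = 5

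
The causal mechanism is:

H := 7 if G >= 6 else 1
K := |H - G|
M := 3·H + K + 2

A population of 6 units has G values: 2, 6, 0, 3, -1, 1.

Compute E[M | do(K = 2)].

The intervention sets K=2 in all 6 units regardless of G. Recomputing M per unit gives 7, 25, 7, 7, 7, 7; average 10.

10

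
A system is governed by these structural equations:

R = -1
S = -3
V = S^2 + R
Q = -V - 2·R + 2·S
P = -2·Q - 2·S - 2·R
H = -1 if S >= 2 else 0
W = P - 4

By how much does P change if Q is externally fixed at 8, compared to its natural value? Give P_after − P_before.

-40

Intervening sets Q = 8 and removes its equation (Q = -V - 2·R + 2·S).
P = -2·Q - 2·S - 2·R  [with Q=8, S=-3, R=-1]  = -8
Without intervention: V = S^2 + R  [with S=-3, R=-1]  = 8; Q = -V - 2·R + 2·S  [with V=8, R=-1, S=-3]  = -12; P = -2·Q - 2·S - 2·R  [with Q=-12, S=-3, R=-1]  = 32.
Change = -8 − 32 = -40.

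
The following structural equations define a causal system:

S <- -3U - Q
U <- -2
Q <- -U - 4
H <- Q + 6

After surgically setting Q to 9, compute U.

Under do(Q=9), the mechanism Q <- -U - 4 is discarded; Q is fixed at 9.
U is not downstream of the intervention, so its value is determined by the original equations.

-2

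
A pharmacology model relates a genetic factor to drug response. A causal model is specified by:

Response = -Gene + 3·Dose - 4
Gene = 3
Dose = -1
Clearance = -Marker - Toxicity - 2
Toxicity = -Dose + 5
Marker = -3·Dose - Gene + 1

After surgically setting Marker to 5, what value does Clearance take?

-13

The intervention breaks the incoming arrows to Marker: Marker = -3·Dose - Gene + 1 no longer applies, and Marker = 5.
Toxicity = -Dose + 5  [with Dose=-1]  = 6
Clearance = -Marker - Toxicity - 2  [with Marker=5, Toxicity=6]  = -13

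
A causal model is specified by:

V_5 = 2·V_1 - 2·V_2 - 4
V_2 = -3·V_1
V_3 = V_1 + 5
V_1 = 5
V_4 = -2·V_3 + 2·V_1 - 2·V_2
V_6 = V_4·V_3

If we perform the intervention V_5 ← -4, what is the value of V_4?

20

The intervention breaks the incoming arrows to V_5: V_5 = 2·V_1 - 2·V_2 - 4 no longer applies, and V_5 = -4.
Since V_4 is not a descendant of the intervened variable, it is unaffected.
V_2 = -3·V_1  [with V_1=5]  = -15
V_3 = V_1 + 5  [with V_1=5]  = 10
V_4 = -2·V_3 + 2·V_1 - 2·V_2  [with V_3=10, V_1=5, V_2=-15]  = 20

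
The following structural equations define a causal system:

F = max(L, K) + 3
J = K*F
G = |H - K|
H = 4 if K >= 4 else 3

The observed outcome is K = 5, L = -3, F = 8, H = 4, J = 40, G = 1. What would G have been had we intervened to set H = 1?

4

Under do(H=1), the mechanism H = 4 if K >= 4 else 3 is discarded; H is fixed at 1.
G = |H - K|  [with H=1, K=5]  = 4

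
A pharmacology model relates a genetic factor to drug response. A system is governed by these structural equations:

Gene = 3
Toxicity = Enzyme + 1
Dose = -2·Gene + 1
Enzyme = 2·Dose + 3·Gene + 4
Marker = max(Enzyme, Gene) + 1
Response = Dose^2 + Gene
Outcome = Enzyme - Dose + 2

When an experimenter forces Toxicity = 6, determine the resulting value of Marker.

4

do(Toxicity=6) replaces the equation Toxicity = Enzyme + 1 with the constant Toxicity = 6.
No directed path runs from Toxicity to Marker, so Marker keeps its natural value.
Dose = -2·Gene + 1  [with Gene=3]  = -5
Enzyme = 2·Dose + 3·Gene + 4  [with Dose=-5, Gene=3]  = 3
Marker = max(Enzyme, Gene) + 1  [with Enzyme=3, Gene=3]  = 4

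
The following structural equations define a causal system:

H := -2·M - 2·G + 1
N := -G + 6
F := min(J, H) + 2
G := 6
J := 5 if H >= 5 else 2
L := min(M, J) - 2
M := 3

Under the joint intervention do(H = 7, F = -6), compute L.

1

Under do(H = 7, F = -6), each intervened variable's structural equation is replaced by its fixed value.
J = 5 if H >= 5 else 2  [with H=7]  = 5
L = min(M, J) - 2  [with M=3, J=5]  = 1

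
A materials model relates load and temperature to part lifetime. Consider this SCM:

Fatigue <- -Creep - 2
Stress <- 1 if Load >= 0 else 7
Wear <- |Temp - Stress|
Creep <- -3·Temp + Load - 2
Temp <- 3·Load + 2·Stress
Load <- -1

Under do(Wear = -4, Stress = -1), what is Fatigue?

-14

The joint intervention fixes Wear = -4, Stress = -1, removing each variable's own equation.
Temp = 3·Load + 2·Stress  [with Load=-1, Stress=-1]  = -5
Creep = -3·Temp + Load - 2  [with Temp=-5, Load=-1]  = 12
Fatigue = -Creep - 2  [with Creep=12]  = -14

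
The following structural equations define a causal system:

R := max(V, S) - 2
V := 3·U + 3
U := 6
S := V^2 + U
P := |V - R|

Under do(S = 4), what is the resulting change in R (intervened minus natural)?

-426

The intervention breaks the incoming arrows to S: S := V^2 + U no longer applies, and S = 4.
V = 3·U + 3  [with U=6]  = 21
R = max(V, S) - 2  [with V=21, S=4]  = 19
Without intervention: V = 3·U + 3  [with U=6]  = 21; S = V^2 + U  [with V=21, U=6]  = 447; R = max(V, S) - 2  [with V=21, S=447]  = 445.
Change = 19 − 445 = -426.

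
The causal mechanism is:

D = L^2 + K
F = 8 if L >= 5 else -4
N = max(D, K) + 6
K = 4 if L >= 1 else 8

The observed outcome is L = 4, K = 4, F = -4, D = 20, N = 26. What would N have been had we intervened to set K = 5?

do(K=5) replaces the equation K = 4 if L >= 1 else 8 with the constant K = 5.
D = L^2 + K  [with L=4, K=5]  = 21
N = max(D, K) + 6  [with D=21, K=5]  = 27

27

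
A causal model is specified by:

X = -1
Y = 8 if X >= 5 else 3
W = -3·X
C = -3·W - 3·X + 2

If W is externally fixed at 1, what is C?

The intervention breaks the incoming arrows to W: W = -3·X no longer applies, and W = 1.
C = -3·W - 3·X + 2  [with W=1, X=-1]  = 2

2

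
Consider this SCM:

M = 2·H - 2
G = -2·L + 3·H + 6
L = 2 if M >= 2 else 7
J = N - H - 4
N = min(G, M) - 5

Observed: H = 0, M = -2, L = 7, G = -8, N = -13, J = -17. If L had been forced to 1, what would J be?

-11

The intervention breaks the incoming arrows to L: L = 2 if M >= 2 else 7 no longer applies, and L = 1.
M = 2·H - 2  [with H=0]  = -2
G = -2·L + 3·H + 6  [with L=1, H=0]  = 4
N = min(G, M) - 5  [with G=4, M=-2]  = -7
J = N - H - 4  [with N=-7, H=0]  = -11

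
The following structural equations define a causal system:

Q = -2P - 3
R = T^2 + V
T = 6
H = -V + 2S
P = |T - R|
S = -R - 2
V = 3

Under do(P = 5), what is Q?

-13

The intervention breaks the incoming arrows to P: P = |T - R| no longer applies, and P = 5.
Q = -2P - 3  [with P=5]  = -13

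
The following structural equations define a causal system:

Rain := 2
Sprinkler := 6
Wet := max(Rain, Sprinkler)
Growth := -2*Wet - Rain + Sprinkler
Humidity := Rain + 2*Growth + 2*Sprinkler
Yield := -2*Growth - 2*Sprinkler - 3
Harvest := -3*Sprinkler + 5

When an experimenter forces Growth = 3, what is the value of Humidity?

Intervening sets Growth = 3 and removes its equation (Growth := -2*Wet - Rain + Sprinkler).
Humidity = Rain + 2*Growth + 2*Sprinkler  [with Rain=2, Growth=3, Sprinkler=6]  = 20

20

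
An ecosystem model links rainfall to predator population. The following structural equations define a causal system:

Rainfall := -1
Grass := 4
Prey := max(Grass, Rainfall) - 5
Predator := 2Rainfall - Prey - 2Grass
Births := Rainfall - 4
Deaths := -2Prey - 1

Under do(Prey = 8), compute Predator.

-18

The intervention breaks the incoming arrows to Prey: Prey := max(Grass, Rainfall) - 5 no longer applies, and Prey = 8.
Predator = 2Rainfall - Prey - 2Grass  [with Rainfall=-1, Prey=8, Grass=4]  = -18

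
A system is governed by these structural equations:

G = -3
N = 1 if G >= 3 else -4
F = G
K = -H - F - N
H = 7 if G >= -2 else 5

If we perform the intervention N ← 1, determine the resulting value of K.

do(N=1) replaces the equation N = 1 if G >= 3 else -4 with the constant N = 1.
F = G  [with G=-3]  = -3
H = 7 if G >= -2 else 5  [with G=-3]  = 5
K = -H - F - N  [with H=5, F=-3, N=1]  = -3

-3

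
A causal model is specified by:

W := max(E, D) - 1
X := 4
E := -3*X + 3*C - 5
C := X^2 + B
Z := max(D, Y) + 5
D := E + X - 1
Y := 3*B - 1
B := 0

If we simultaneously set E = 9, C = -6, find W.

The joint intervention fixes E = 9, C = -6, removing each variable's own equation.
D = E + X - 1  [with E=9, X=4]  = 12
W = max(E, D) - 1  [with E=9, D=12]  = 11

11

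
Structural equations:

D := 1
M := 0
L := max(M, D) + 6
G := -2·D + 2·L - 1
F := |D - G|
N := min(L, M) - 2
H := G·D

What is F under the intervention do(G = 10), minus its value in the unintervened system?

-1

Intervening sets G = 10 and removes its equation (G := -2·D + 2·L - 1).
F = |D - G|  [with D=1, G=10]  = 9
Without intervention: L = max(M, D) + 6  [with M=0, D=1]  = 7; G = -2·D + 2·L - 1  [with D=1, L=7]  = 11; F = |D - G|  [with D=1, G=11]  = 10.
Change = 9 − 10 = -1.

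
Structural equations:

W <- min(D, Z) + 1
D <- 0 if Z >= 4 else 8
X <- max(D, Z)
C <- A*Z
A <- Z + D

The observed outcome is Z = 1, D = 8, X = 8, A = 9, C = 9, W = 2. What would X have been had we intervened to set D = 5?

5

The intervention breaks the incoming arrows to D: D <- 0 if Z >= 4 else 8 no longer applies, and D = 5.
X = max(D, Z)  [with D=5, Z=1]  = 5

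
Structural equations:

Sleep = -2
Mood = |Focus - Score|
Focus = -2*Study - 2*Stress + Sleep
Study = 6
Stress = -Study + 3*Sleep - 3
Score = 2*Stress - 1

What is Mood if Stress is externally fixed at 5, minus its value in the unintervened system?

-14

The intervention breaks the incoming arrows to Stress: Stress = -Study + 3*Sleep - 3 no longer applies, and Stress = 5.
Focus = -2*Study - 2*Stress + Sleep  [with Study=6, Stress=5, Sleep=-2]  = -24
Score = 2*Stress - 1  [with Stress=5]  = 9
Mood = |Focus - Score|  [with Focus=-24, Score=9]  = 33
Without intervention: Stress = -Study + 3*Sleep - 3  [with Study=6, Sleep=-2]  = -15; Focus = -2*Study - 2*Stress + Sleep  [with Study=6, Stress=-15, Sleep=-2]  = 16; Score = 2*Stress - 1  [with Stress=-15]  = -31; Mood = |Focus - Score|  [with Focus=16, Score=-31]  = 47.
Change = 33 − 47 = -14.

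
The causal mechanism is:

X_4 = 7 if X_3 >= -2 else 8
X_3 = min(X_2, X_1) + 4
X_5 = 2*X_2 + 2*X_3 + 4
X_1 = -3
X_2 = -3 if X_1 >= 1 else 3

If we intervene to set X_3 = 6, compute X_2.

3

Under do(X_3=6), the mechanism X_3 = min(X_2, X_1) + 4 is discarded; X_3 is fixed at 6.
Since X_2 is not a descendant of the intervened variable, it is unaffected.
X_2 = -3 if X_1 >= 1 else 3  [with X_1=-3]  = 3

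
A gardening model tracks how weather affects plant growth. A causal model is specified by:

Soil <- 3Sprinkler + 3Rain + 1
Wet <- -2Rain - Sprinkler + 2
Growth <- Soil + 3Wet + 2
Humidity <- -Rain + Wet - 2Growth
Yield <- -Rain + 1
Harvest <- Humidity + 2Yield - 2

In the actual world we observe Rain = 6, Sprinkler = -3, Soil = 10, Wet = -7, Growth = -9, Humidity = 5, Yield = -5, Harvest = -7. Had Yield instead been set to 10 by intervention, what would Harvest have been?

23

do(Yield=10) replaces the equation Yield <- -Rain + 1 with the constant Yield = 10.
Soil = 3Sprinkler + 3Rain + 1  [with Sprinkler=-3, Rain=6]  = 10
Wet = -2Rain - Sprinkler + 2  [with Rain=6, Sprinkler=-3]  = -7
Growth = Soil + 3Wet + 2  [with Soil=10, Wet=-7]  = -9
Humidity = -Rain + Wet - 2Growth  [with Rain=6, Wet=-7, Growth=-9]  = 5
Harvest = Humidity + 2Yield - 2  [with Humidity=5, Yield=10]  = 23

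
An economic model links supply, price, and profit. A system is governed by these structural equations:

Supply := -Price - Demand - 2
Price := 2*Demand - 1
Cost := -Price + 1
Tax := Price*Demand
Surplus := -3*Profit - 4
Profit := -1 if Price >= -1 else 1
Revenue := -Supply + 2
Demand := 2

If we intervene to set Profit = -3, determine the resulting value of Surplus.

do(Profit=-3) replaces the equation Profit := -1 if Price >= -1 else 1 with the constant Profit = -3.
Surplus = -3*Profit - 4  [with Profit=-3]  = 5

5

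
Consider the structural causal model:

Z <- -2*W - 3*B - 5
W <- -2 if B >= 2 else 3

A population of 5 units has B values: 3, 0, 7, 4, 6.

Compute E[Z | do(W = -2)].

Every unit gets W=-2 under the intervention. Z values become -10, -1, -22, -13, -19; E[Z|do(W=-2)] = -13.

-13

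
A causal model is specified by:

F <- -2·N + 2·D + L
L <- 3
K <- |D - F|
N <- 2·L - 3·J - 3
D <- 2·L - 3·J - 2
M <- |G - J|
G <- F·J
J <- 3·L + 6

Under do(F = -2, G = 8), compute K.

Setting F = -2, G = 8 by intervention discards those variables' equations.
J = 3·L + 6  [with L=3]  = 15
D = 2·L - 3·J - 2  [with L=3, J=15]  = -41
K = |D - F|  [with D=-41, F=-2]  = 39

39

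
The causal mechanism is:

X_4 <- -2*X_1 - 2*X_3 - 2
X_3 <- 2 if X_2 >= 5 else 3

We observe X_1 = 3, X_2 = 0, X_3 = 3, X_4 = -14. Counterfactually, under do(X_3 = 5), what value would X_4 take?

-18

The intervention breaks the incoming arrows to X_3: X_3 <- 2 if X_2 >= 5 else 3 no longer applies, and X_3 = 5.
X_4 = -2*X_1 - 2*X_3 - 2  [with X_1=3, X_3=5]  = -18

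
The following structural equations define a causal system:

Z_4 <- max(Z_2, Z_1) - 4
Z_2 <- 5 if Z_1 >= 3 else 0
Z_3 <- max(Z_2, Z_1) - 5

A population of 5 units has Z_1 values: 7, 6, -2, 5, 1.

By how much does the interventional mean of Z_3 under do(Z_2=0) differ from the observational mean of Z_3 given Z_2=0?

3.3

do(Z_2=0) breaks Z_2's dependence on Z_1. With Z_2=0 fixed, Z_3 across the units is 2, 1, -5, 0, -4, mean -1.2.
Observing Z_2=0 restricts to units where Z_2's equation naturally yields 0: Z_1 ∈ {-2, 1}. In that subpopulation Z_3 = -5, -4, mean -4.5.
Difference = -1.2 − (-4.5) = 3.3.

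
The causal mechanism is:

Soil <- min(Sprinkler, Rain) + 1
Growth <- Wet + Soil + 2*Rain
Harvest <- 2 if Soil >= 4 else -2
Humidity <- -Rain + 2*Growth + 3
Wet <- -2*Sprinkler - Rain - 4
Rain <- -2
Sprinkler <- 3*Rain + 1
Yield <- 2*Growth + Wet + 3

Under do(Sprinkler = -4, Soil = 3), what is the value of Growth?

5

Under do(Sprinkler = -4, Soil = 3), each intervened variable's structural equation is replaced by its fixed value.
Wet = -2*Sprinkler - Rain - 4  [with Sprinkler=-4, Rain=-2]  = 6
Growth = Wet + Soil + 2*Rain  [with Wet=6, Soil=3, Rain=-2]  = 5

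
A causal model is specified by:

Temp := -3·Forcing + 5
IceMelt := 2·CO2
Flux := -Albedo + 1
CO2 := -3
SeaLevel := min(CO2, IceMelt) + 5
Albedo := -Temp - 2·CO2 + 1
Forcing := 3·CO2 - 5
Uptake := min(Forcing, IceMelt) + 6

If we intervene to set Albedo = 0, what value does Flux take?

Under do(Albedo=0), the mechanism Albedo := -Temp - 2·CO2 + 1 is discarded; Albedo is fixed at 0.
Flux = -Albedo + 1  [with Albedo=0]  = 1

1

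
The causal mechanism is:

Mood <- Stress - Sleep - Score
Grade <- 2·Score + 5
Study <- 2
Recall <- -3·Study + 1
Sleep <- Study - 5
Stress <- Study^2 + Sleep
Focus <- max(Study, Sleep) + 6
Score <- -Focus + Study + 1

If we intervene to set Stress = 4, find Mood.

12

The intervention breaks the incoming arrows to Stress: Stress <- Study^2 + Sleep no longer applies, and Stress = 4.
Sleep = Study - 5  [with Study=2]  = -3
Focus = max(Study, Sleep) + 6  [with Study=2, Sleep=-3]  = 8
Score = -Focus + Study + 1  [with Focus=8, Study=2]  = -5
Mood = Stress - Sleep - Score  [with Stress=4, Sleep=-3, Score=-5]  = 12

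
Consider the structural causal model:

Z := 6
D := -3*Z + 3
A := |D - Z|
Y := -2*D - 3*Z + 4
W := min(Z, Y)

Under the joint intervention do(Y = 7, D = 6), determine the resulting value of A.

0

Setting Y = 7, D = 6 by intervention discards those variables' equations.
A = |D - Z|  [with D=6, Z=6]  = 0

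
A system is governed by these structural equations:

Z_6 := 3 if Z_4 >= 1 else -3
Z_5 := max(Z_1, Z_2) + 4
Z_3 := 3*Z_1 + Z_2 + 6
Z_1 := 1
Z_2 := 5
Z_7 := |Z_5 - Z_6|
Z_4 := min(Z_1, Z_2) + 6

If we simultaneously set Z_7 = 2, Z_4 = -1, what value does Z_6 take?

Setting Z_7 = 2, Z_4 = -1 by intervention discards those variables' equations.
Z_6 = 3 if Z_4 >= 1 else -3  [with Z_4=-1]  = -3

-3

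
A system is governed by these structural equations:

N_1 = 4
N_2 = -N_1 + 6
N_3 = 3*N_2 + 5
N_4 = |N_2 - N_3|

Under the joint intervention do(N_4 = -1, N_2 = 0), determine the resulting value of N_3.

5

Setting N_4 = -1, N_2 = 0 by intervention discards those variables' equations.
N_3 = 3*N_2 + 5  [with N_2=0]  = 5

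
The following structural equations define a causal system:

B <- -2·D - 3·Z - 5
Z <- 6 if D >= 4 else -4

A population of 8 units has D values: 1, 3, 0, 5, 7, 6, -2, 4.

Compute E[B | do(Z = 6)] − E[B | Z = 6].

5

Every unit gets Z=6 under the intervention. B values become -25, -29, -23, -33, -37, -35, -19, -31; E[B|do(Z=6)] = -29.
E[B|Z=6] averages over only the 4 units with Z=6 (D = 5, 7, 6, 4): B = -33, -37, -35, -31, mean -34.
Difference = -29 − (-34) = 5.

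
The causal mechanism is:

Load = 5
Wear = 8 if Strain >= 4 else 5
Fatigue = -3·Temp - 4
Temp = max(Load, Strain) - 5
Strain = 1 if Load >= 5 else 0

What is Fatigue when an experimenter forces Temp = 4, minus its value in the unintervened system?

-12

do(Temp=4) replaces the equation Temp = max(Load, Strain) - 5 with the constant Temp = 4.
Fatigue = -3·Temp - 4  [with Temp=4]  = -16
Without intervention: Strain = 1 if Load >= 5 else 0  [with Load=5]  = 1; Temp = max(Load, Strain) - 5  [with Load=5, Strain=1]  = 0; Fatigue = -3·Temp - 4  [with Temp=0]  = -4.
Change = -16 − (-4) = -12.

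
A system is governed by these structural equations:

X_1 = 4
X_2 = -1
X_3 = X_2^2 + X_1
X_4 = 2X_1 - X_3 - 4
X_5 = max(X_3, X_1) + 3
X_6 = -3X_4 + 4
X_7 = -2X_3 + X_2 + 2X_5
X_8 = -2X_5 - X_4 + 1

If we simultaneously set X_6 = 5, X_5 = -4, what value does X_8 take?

Under do(X_6 = 5, X_5 = -4), each intervened variable's structural equation is replaced by its fixed value.
X_3 = X_2^2 + X_1  [with X_2=-1, X_1=4]  = 5
X_4 = 2X_1 - X_3 - 4  [with X_1=4, X_3=5]  = -1
X_8 = -2X_5 - X_4 + 1  [with X_5=-4, X_4=-1]  = 10

10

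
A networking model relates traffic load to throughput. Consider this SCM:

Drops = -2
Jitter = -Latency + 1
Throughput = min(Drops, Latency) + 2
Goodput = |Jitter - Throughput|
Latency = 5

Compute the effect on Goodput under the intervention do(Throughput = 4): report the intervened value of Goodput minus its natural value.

Intervening sets Throughput = 4 and removes its equation (Throughput = min(Drops, Latency) + 2).
Jitter = -Latency + 1  [with Latency=5]  = -4
Goodput = |Jitter - Throughput|  [with Jitter=-4, Throughput=4]  = 8
Without intervention: Jitter = -Latency + 1  [with Latency=5]  = -4; Throughput = min(Drops, Latency) + 2  [with Drops=-2, Latency=5]  = 0; Goodput = |Jitter - Throughput|  [with Jitter=-4, Throughput=0]  = 4.
Change = 8 − 4 = 4.

4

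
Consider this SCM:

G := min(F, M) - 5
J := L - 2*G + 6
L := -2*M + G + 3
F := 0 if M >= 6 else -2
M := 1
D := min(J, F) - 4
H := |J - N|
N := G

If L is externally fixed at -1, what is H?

26

do(L=-1) replaces the equation L := -2*M + G + 3 with the constant L = -1.
F = 0 if M >= 6 else -2  [with M=1]  = -2
G = min(F, M) - 5  [with F=-2, M=1]  = -7
J = L - 2*G + 6  [with L=-1, G=-7]  = 19
N = G  [with G=-7]  = -7
H = |J - N|  [with J=19, N=-7]  = 26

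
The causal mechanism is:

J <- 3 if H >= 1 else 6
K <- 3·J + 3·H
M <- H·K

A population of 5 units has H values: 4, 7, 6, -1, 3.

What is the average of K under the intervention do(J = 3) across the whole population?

20.4

Under do(J=3), J's equation is replaced by J=3 for every unit. Per-unit K: 21, 30, 27, 6, 18. Mean = 20.4.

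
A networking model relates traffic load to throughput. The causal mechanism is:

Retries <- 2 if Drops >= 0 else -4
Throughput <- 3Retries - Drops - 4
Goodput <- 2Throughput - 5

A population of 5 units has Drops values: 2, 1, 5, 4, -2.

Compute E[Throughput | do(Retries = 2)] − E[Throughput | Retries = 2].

do(Retries=2) breaks Retries's dependence on Drops. With Retries=2 fixed, Throughput across the units is 0, 1, -3, -2, 4, mean 0.
Conditioning on Retries=2 selects the 4 unit(s) with Drops ∈ {2, 1, 5, 4}. Their Throughput values: 0, 1, -3, -2. Mean = -1.
Difference = 0 − (-1) = 1.

1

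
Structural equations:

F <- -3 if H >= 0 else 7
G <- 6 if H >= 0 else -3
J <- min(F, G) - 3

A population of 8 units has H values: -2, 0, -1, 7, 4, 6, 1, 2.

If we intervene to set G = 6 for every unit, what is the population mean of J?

Every unit gets G=6 under the intervention. J values become 3, -6, 3, -6, -6, -6, -6, -6; E[J|do(G=6)] = -3.75.

-3.75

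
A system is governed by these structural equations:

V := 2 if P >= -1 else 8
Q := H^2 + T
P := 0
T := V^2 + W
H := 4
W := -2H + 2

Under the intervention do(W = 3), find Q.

23

The intervention breaks the incoming arrows to W: W := -2H + 2 no longer applies, and W = 3.
V = 2 if P >= -1 else 8  [with P=0]  = 2
T = V^2 + W  [with V=2, W=3]  = 7
Q = H^2 + T  [with H=4, T=7]  = 23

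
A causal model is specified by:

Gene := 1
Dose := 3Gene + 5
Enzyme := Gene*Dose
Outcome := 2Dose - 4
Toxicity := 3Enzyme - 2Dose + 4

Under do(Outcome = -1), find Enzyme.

do(Outcome=-1) replaces the equation Outcome := 2Dose - 4 with the constant Outcome = -1.
Enzyme is not downstream of the intervention, so its value is determined by the original equations.
Dose = 3Gene + 5  [with Gene=1]  = 8
Enzyme = Gene*Dose  [with Gene=1, Dose=8]  = 8

8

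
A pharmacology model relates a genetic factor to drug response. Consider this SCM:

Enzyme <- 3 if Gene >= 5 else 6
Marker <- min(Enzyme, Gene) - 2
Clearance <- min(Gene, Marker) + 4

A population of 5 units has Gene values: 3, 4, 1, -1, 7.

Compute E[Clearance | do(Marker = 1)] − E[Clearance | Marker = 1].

-0.4

Every unit gets Marker=1 under the intervention. Clearance values become 5, 5, 5, 3, 5; E[Clearance|do(Marker=1)] = 4.6.
E[Clearance|Marker=1] averages over only the 2 units with Marker=1 (Gene = 3, 7): Clearance = 5, 5, mean 5.
Difference = 4.6 − 5 = -0.4.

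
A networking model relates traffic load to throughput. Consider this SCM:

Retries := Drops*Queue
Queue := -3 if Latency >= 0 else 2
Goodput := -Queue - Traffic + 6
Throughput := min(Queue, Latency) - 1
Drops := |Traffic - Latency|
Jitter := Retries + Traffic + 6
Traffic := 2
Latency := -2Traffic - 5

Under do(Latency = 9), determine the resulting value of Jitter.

Under do(Latency=9), the mechanism Latency := -2Traffic - 5 is discarded; Latency is fixed at 9.
Queue = -3 if Latency >= 0 else 2  [with Latency=9]  = -3
Drops = |Traffic - Latency|  [with Traffic=2, Latency=9]  = 7
Retries = Drops*Queue  [with Drops=7, Queue=-3]  = -21
Jitter = Retries + Traffic + 6  [with Retries=-21, Traffic=2]  = -13

-13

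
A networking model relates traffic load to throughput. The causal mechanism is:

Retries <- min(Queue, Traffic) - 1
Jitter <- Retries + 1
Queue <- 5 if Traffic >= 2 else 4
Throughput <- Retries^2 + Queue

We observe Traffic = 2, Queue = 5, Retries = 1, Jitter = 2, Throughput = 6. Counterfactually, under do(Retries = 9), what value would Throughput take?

86

do(Retries=9) replaces the equation Retries <- min(Queue, Traffic) - 1 with the constant Retries = 9.
Queue = 5 if Traffic >= 2 else 4  [with Traffic=2]  = 5
Throughput = Retries^2 + Queue  [with Retries=9, Queue=5]  = 86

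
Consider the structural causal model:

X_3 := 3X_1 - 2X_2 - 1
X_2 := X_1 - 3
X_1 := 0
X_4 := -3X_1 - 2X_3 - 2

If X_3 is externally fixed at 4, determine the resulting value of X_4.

-10

The intervention breaks the incoming arrows to X_3: X_3 := 3X_1 - 2X_2 - 1 no longer applies, and X_3 = 4.
X_4 = -3X_1 - 2X_3 - 2  [with X_1=0, X_3=4]  = -10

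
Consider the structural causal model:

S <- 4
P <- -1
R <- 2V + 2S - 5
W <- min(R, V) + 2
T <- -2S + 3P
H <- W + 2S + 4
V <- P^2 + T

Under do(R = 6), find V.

-10

The intervention breaks the incoming arrows to R: R <- 2V + 2S - 5 no longer applies, and R = 6.
Since V is not a descendant of the intervened variable, it is unaffected.
T = -2S + 3P  [with S=4, P=-1]  = -11
V = P^2 + T  [with P=-1, T=-11]  = -10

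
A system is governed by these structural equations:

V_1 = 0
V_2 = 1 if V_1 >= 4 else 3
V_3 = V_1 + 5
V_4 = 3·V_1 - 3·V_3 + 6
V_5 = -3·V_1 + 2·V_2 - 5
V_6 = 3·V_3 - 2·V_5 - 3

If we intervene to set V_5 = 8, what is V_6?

The intervention breaks the incoming arrows to V_5: V_5 = -3·V_1 + 2·V_2 - 5 no longer applies, and V_5 = 8.
V_3 = V_1 + 5  [with V_1=0]  = 5
V_6 = 3·V_3 - 2·V_5 - 3  [with V_3=5, V_5=8]  = -4

-4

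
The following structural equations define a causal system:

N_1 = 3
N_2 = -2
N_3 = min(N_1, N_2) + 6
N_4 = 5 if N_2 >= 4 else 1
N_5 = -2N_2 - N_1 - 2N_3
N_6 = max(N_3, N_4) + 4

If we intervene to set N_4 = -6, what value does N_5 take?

Intervening sets N_4 = -6 and removes its equation (N_4 = 5 if N_2 >= 4 else 1).
No directed path runs from N_4 to N_5, so N_5 keeps its natural value.
N_3 = min(N_1, N_2) + 6  [with N_1=3, N_2=-2]  = 4
N_5 = -2N_2 - N_1 - 2N_3  [with N_2=-2, N_1=3, N_3=4]  = -7

-7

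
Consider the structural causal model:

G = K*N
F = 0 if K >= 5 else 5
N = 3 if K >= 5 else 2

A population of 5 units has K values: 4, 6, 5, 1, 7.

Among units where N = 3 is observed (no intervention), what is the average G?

Observing N=3 restricts to units where N's equation naturally yields 3: K ∈ {6, 5, 7}. In that subpopulation G = 18, 15, 21, mean 18.

18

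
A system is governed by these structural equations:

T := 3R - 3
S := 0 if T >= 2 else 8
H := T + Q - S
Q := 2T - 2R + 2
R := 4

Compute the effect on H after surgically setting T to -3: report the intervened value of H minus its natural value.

-44

do(T=-3) replaces the equation T := 3R - 3 with the constant T = -3.
Q = 2T - 2R + 2  [with T=-3, R=4]  = -12
S = 0 if T >= 2 else 8  [with T=-3]  = 8
H = T + Q - S  [with T=-3, Q=-12, S=8]  = -23
Without intervention: T = 3R - 3  [with R=4]  = 9; Q = 2T - 2R + 2  [with T=9, R=4]  = 12; S = 0 if T >= 2 else 8  [with T=9]  = 0; H = T + Q - S  [with T=9, Q=12, S=0]  = 21.
Change = -23 − 21 = -44.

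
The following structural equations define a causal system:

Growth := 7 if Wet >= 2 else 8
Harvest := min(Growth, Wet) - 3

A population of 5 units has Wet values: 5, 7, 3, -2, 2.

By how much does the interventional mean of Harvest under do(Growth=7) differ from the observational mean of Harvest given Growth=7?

do(Growth=7) breaks Growth's dependence on Wet. With Growth=7 fixed, Harvest across the units is 2, 4, 0, -5, -1, mean 0.
E[Harvest|Growth=7] averages over only the 4 units with Growth=7 (Wet = 5, 7, 3, 2): Harvest = 2, 4, 0, -1, mean 1.25.
Difference = 0 − 1.25 = -1.25.

-1.25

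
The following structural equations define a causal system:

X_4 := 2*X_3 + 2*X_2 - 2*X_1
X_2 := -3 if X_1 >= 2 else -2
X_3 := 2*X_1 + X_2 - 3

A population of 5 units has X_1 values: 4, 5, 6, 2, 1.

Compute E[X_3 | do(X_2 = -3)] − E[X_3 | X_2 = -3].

-1.3

Under do(X_2=-3), X_2's equation is replaced by X_2=-3 for every unit. Per-unit X_3: 2, 4, 6, -2, -4. Mean = 1.2.
E[X_3|X_2=-3] averages over only the 4 units with X_2=-3 (X_1 = 4, 5, 6, 2): X_3 = 2, 4, 6, -2, mean 2.5.
Difference = 1.2 − 2.5 = -1.3.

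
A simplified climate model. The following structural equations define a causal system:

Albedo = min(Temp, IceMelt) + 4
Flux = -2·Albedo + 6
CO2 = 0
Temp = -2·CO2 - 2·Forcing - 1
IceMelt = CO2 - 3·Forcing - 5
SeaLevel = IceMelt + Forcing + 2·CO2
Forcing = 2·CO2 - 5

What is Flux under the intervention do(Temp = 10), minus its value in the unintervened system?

-2

The intervention breaks the incoming arrows to Temp: Temp = -2·CO2 - 2·Forcing - 1 no longer applies, and Temp = 10.
Forcing = 2·CO2 - 5  [with CO2=0]  = -5
IceMelt = CO2 - 3·Forcing - 5  [with CO2=0, Forcing=-5]  = 10
Albedo = min(Temp, IceMelt) + 4  [with Temp=10, IceMelt=10]  = 14
Flux = -2·Albedo + 6  [with Albedo=14]  = -22
Without intervention: Forcing = 2·CO2 - 5  [with CO2=0]  = -5; Temp = -2·CO2 - 2·Forcing - 1  [with CO2=0, Forcing=-5]  = 9; IceMelt = CO2 - 3·Forcing - 5  [with CO2=0, Forcing=-5]  = 10; Albedo = min(Temp, IceMelt) + 4  [with Temp=9, IceMelt=10]  = 13; Flux = -2·Albedo + 6  [with Albedo=13]  = -20.
Change = -22 − (-20) = -2.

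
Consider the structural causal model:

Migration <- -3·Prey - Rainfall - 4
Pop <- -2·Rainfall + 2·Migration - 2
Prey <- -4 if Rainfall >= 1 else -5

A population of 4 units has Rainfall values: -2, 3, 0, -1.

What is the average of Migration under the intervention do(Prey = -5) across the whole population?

11

do(Prey=-5) breaks Prey's dependence on Rainfall. With Prey=-5 fixed, Migration across the units is 13, 8, 11, 12, mean 11.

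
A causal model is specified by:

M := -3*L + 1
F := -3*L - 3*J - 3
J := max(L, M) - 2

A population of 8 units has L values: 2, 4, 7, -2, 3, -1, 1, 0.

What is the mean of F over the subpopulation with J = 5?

Observing J=5 restricts to units where J's equation naturally yields 5: L ∈ {7, -2}. In that subpopulation F = -39, -12, mean -25.5.

-25.5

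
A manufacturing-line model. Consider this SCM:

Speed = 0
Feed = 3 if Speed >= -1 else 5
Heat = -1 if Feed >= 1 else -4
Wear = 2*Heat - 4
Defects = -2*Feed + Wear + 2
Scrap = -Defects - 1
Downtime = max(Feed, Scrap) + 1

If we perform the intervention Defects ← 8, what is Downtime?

Under do(Defects=8), the mechanism Defects = -2*Feed + Wear + 2 is discarded; Defects is fixed at 8.
Feed = 3 if Speed >= -1 else 5  [with Speed=0]  = 3
Scrap = -Defects - 1  [with Defects=8]  = -9
Downtime = max(Feed, Scrap) + 1  [with Feed=3, Scrap=-9]  = 4

4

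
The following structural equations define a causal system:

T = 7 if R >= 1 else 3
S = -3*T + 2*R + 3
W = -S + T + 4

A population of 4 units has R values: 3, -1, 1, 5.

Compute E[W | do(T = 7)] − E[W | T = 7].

do(T=7) breaks T's dependence on R. With T=7 fixed, W across the units is 23, 31, 27, 19, mean 25.
E[W|T=7] averages over only the 3 units with T=7 (R = 3, 1, 5): W = 23, 27, 19, mean 23.
Difference = 25 − 23 = 2.

2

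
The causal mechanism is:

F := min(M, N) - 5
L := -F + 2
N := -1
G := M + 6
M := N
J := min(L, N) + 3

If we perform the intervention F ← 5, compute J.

The intervention breaks the incoming arrows to F: F := min(M, N) - 5 no longer applies, and F = 5.
L = -F + 2  [with F=5]  = -3
J = min(L, N) + 3  [with L=-3, N=-1]  = 0

0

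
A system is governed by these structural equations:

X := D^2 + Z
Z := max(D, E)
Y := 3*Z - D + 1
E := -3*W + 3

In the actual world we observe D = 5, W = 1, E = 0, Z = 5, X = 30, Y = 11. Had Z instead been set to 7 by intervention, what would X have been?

Intervening sets Z = 7 and removes its equation (Z := max(D, E)).
X = D^2 + Z  [with D=5, Z=7]  = 32

32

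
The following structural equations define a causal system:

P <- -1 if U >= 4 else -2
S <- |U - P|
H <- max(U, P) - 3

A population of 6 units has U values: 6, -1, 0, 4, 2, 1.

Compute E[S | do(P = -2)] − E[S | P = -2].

do(P=-2) breaks P's dependence on U. With P=-2 fixed, S across the units is 8, 1, 2, 6, 4, 3, mean 4.
Conditioning on P=-2 selects the 4 unit(s) with U ∈ {-1, 0, 2, 1}. Their S values: 1, 2, 4, 3. Mean = 2.5.
Difference = 4 − 2.5 = 1.5.

1.5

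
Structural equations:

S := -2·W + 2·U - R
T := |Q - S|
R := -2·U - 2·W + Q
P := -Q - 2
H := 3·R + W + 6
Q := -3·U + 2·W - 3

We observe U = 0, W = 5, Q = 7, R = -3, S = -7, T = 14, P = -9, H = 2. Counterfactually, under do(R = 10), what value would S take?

Intervening sets R = 10 and removes its equation (R := -2·U - 2·W + Q).
S = -2·W + 2·U - R  [with W=5, U=0, R=10]  = -20

-20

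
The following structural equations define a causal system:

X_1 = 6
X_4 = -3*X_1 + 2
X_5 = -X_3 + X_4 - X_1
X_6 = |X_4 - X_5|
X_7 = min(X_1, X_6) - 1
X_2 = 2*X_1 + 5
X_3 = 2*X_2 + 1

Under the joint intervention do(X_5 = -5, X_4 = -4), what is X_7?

0

Setting X_5 = -5, X_4 = -4 by intervention discards those variables' equations.
X_6 = |X_4 - X_5|  [with X_4=-4, X_5=-5]  = 1
X_7 = min(X_1, X_6) - 1  [with X_1=6, X_6=1]  = 0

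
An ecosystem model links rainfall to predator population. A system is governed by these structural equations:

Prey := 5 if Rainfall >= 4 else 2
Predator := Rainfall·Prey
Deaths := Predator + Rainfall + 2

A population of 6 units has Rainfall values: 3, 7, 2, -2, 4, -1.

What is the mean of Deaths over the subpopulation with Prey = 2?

3.5

E[Deaths|Prey=2] averages over only the 4 units with Prey=2 (Rainfall = 3, 2, -2, -1): Deaths = 11, 8, -4, -1, mean 3.5.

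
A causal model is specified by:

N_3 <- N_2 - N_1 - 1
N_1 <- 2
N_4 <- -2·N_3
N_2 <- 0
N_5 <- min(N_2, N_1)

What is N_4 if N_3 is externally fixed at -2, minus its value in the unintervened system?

The intervention breaks the incoming arrows to N_3: N_3 <- N_2 - N_1 - 1 no longer applies, and N_3 = -2.
N_4 = -2·N_3  [with N_3=-2]  = 4
Without intervention: N_3 = N_2 - N_1 - 1  [with N_2=0, N_1=2]  = -3; N_4 = -2·N_3  [with N_3=-3]  = 6.
Change = 4 − 6 = -2.

-2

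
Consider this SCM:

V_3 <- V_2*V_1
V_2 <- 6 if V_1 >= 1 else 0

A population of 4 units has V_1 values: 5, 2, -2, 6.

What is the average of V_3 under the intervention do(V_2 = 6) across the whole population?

The intervention sets V_2=6 in all 4 units regardless of V_1. Recomputing V_3 per unit gives 30, 12, -12, 36; average 16.5.

16.5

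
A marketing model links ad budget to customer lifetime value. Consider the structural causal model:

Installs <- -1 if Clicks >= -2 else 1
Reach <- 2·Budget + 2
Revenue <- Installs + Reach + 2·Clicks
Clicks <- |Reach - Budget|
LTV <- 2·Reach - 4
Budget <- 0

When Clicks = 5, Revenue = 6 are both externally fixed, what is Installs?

-1

The joint intervention fixes Clicks = 5, Revenue = 6, removing each variable's own equation.
Installs = -1 if Clicks >= -2 else 1  [with Clicks=5]  = -1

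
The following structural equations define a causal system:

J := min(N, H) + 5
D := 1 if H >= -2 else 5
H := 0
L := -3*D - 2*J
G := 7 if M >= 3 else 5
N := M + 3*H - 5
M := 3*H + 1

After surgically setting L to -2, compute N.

-4

do(L=-2) replaces the equation L := -3*D - 2*J with the constant L = -2.
N is not downstream of the intervention, so its value is determined by the original equations.
M = 3*H + 1  [with H=0]  = 1
N = M + 3*H - 5  [with M=1, H=0]  = -4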